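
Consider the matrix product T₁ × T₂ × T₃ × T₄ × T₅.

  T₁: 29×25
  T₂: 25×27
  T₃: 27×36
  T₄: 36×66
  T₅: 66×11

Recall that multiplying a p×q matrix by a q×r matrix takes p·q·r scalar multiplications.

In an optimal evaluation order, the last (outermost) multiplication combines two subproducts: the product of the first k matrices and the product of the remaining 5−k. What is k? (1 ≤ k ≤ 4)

1

Adjacent pairs: T₁T₂ = 29·25·27 = 19575; T₂T₃ = 25·27·36 = 24300; T₃T₄ = 27·36·66 = 64152; T₄T₅ = 36·66·11 = 26136.
Length 3: T₁..T₃: k=1: 0+24300+29·25·36=50400; k=2: 19575+0+29·27·36=47763 → min 47763 | T₂..T₄: k=2: 0+64152+25·27·66=108702; k=3: 24300+0+25·36·66=83700 → min 83700 | T₃..T₅: k=3: 0+26136+27·36·11=36828; k=4: 64152+0+27·66·11=83754 → min 36828.
Length 4: T₁..T₄: k=1: 0+83700+29·25·66=131550; k=2: 19575+64152+29·27·66=135405; k=3: 47763+0+29·36·66=116667 → min 116667 | T₂..T₅: k=2: 0+36828+25·27·11=44253; k=3: 24300+26136+25·36·11=60336; k=4: 83700+0+25·66·11=101850 → min 44253.
Top-level splits: k=1: (T₁..T₁)·(T₂..T₅) → 0+44253+29·25·11 = 52228; k=2: (T₁..T₂)·(T₃..T₅) → 19575+36828+29·27·11 = 65016; k=3: (T₁..T₃)·(T₄..T₅) → 47763+26136+29·36·11 = 85383; k=4: (T₁..T₄)·(T₅..T₅) → 116667+0+29·66·11 = 137721.
Best split is after T₁, i.e. k = 1.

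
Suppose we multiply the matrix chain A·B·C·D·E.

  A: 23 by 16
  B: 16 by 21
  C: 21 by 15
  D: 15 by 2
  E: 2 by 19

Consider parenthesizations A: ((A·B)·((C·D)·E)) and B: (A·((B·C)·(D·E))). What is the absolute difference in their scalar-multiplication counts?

Order A = ((A·B)·((C·D)·E)): (A·B): 23×16 by 16×21 → 23×21, cost 23·16·21 = 7728; (C·D): 21×15 by 15×2 → 21×2, cost 21·15·2 = 630; ((C·D)·E): 21×2 by 2×19 → 21×19, cost 21·2·19 = 798; cumulative 1428; ((A·B)·((C·D)·E)): 23×21 by 21×19 → 23×19, cost 23·21·19 = 9177; cumulative 18333. Total 18333.
Order B = (A·((B·C)·(D·E))): (B·C): 16×21 by 21×15 → 16×15, cost 16·21·15 = 5040; (D·E): 15×2 by 2×19 → 15×19, cost 15·2·19 = 570; ((B·C)·(D·E)): 16×15 by 15×19 → 16×19, cost 16·15·19 = 4560; cumulative 10170; (A·((B·C)·(D·E))): 23×16 by 16×19 → 23×19, cost 23·16·19 = 6992; cumulative 17162. Total 17162.
Difference: |18333 − 17162| = 1171.

1171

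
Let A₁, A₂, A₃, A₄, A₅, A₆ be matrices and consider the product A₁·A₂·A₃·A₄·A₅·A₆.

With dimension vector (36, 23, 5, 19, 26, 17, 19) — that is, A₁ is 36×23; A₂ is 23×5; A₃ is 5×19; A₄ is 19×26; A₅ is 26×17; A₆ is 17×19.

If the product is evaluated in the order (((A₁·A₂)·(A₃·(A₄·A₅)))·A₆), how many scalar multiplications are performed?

(A₁·A₂): 36×23 by 23×5 → 36×5, cost 36·23·5 = 4140
(A₄·A₅): 19×26 by 26×17 → 19×17, cost 19·26·17 = 8398
(A₃·(A₄·A₅)): 5×19 by 19×17 → 5×17, cost 5·19·17 = 1615; cumulative 10013
((A₁·A₂)·(A₃·(A₄·A₅))): 36×5 by 5×17 → 36×17, cost 36·5·17 = 3060; cumulative 17213
(((A₁·A₂)·(A₃·(A₄·A₅)))·A₆): 36×17 by 17×19 → 36×19, cost 36·17·19 = 11628; cumulative 28841
Total: 28841 scalar multiplications.

28841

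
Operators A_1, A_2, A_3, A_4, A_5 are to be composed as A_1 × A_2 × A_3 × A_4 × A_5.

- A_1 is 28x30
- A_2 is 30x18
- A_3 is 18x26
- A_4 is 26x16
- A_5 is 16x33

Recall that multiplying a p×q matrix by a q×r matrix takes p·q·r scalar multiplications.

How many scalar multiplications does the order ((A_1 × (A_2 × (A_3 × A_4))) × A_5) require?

(A_3 × A_4): 18×26 by 26×16 → 18×16, cost 18·26·16 = 7488
(A_2 × (A_3 × A_4)): 30×18 by 18×16 → 30×16, cost 30·18·16 = 8640; cumulative 16128
(A_1 × (A_2 × (A_3 × A_4))): 28×30 by 30×16 → 28×16, cost 28·30·16 = 13440; cumulative 29568
((A_1 × (A_2 × (A_3 × A_4))) × A_5): 28×16 by 16×33 → 28×33, cost 28·16·33 = 14784; cumulative 44352
Total: 44352 scalar multiplications.

44352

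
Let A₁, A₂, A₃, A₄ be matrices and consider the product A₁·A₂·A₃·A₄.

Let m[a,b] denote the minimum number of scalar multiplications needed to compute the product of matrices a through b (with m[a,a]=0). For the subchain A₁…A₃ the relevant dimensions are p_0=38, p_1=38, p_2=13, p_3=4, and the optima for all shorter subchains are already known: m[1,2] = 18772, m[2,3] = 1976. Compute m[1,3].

m[1,3] = min over k∈[1,2] of m[1,k]+m[k+1,3]+p_{0}·p_k·p_{3}.
k=1: 0 + 1976 + 38·38·4 = 7752; k=2: 18772 + 0 + 38·13·4 = 20748.
Minimum: 7752 at k=1.

7752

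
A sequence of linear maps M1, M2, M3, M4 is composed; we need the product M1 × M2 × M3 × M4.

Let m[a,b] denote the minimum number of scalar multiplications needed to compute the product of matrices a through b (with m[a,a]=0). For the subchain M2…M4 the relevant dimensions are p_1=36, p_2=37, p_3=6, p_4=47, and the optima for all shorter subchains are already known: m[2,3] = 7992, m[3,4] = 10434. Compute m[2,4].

m[2,4] = min over k∈[2,3] of m[2,k]+m[k+1,4]+p_{1}·p_k·p_{4}.
k=2: 0 + 10434 + 36·37·47 = 73038; k=3: 7992 + 0 + 36·6·47 = 18144.
Minimum: 18144 at k=3.

18144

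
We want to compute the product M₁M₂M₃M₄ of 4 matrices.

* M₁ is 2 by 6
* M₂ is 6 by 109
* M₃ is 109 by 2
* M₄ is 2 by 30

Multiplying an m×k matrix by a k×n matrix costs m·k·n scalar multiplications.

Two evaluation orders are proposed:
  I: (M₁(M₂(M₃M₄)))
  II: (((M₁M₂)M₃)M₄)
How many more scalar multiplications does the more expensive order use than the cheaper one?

24656

Order I = (M₁(M₂(M₃M₄))): (M₃M₄): 109×2 by 2×30 → 109×30, cost 109·2·30 = 6540; (M₂(M₃M₄)): 6×109 by 109×30 → 6×30, cost 6·109·30 = 19620; cumulative 26160; (M₁(M₂(M₃M₄))): 2×6 by 6×30 → 2×30, cost 2·6·30 = 360; cumulative 26520. Total 26520.
Order II = (((M₁M₂)M₃)M₄): (M₁M₂): 2×6 by 6×109 → 2×109, cost 2·6·109 = 1308; ((M₁M₂)M₃): 2×109 by 109×2 → 2×2, cost 2·109·2 = 436; cumulative 1744; (((M₁M₂)M₃)M₄): 2×2 by 2×30 → 2×30, cost 2·2·30 = 120; cumulative 1864. Total 1864.
Difference: |26520 − 1864| = 24656.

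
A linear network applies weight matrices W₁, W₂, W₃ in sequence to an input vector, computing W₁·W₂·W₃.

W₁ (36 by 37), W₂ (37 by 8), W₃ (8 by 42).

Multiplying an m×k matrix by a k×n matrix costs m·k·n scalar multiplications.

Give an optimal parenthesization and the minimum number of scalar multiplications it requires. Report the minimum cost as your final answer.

22752

(W₁·(W₂·W₃)): cost 68376.
((W₁·W₂)·W₃): cost 22752.
Optimal: ((W₁·W₂)·W₃) with cost 22752.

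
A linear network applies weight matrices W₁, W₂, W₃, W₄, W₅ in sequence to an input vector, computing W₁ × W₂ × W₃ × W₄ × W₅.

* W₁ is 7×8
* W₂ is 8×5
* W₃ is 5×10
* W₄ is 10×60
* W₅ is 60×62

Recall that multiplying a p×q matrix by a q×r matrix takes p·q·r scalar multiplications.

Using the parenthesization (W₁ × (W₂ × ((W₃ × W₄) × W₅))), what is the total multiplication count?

27552

(W₃ × W₄): 5×10 by 10×60 → 5×60, cost 5·10·60 = 3000
((W₃ × W₄) × W₅): 5×60 by 60×62 → 5×62, cost 5·60·62 = 18600; cumulative 21600
(W₂ × ((W₃ × W₄) × W₅)): 8×5 by 5×62 → 8×62, cost 8·5·62 = 2480; cumulative 24080
(W₁ × (W₂ × ((W₃ × W₄) × W₅))): 7×8 by 8×62 → 7×62, cost 7·8·62 = 3472; cumulative 27552
Total: 27552 scalar multiplications.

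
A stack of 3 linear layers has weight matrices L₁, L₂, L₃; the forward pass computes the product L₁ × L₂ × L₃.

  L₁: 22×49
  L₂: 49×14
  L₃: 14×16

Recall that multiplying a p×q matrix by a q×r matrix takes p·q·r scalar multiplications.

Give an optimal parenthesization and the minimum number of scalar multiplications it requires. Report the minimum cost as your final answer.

20020

(L₁ × (L₂ × L₃)): cost 28224.
((L₁ × L₂) × L₃): cost 20020.
Optimal: ((L₁ × L₂) × L₃) with cost 20020.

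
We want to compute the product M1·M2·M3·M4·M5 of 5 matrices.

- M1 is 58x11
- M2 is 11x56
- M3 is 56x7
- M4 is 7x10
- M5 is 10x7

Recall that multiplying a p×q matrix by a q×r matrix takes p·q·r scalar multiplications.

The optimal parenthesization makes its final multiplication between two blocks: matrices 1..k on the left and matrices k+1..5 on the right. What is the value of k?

Adjacent pairs: M1M2 = 58·11·56 = 35728; M2M3 = 11·56·7 = 4312; M3M4 = 56·7·10 = 3920; M4M5 = 7·10·7 = 490.
Length 3: M1..M3: k=1: 0+4312+58·11·7=8778; k=2: 35728+0+58·56·7=58464 → min 8778 | M2..M4: k=2: 0+3920+11·56·10=10080; k=3: 4312+0+11·7·10=5082 → min 5082 | M3..M5: k=3: 0+490+56·7·7=3234; k=4: 3920+0+56·10·7=7840 → min 3234.
Length 4: M1..M4: k=1: 0+5082+58·11·10=11462; k=2: 35728+3920+58·56·10=72128; k=3: 8778+0+58·7·10=12838 → min 11462 | M2..M5: k=2: 0+3234+11·56·7=7546; k=3: 4312+490+11·7·7=5341; k=4: 5082+0+11·10·7=5852 → min 5341.
Top-level splits: k=1: (M1..M1)·(M2..M5) → 0+5341+58·11·7 = 9807; k=2: (M1..M2)·(M3..M5) → 35728+3234+58·56·7 = 61698; k=3: (M1..M3)·(M4..M5) → 8778+490+58·7·7 = 12110; k=4: (M1..M4)·(M5..M5) → 11462+0+58·10·7 = 15522.
Best split is after M1, i.e. k = 1.

1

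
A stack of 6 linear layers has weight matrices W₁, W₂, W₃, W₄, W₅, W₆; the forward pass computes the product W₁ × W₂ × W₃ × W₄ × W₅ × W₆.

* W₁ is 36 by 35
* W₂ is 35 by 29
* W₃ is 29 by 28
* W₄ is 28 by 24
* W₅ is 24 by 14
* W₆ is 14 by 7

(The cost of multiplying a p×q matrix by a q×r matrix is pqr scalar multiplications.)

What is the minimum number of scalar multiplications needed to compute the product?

28665

Adjacent pairs: W₁W₂ = 36·35·29 = 36540; W₂W₃ = 35·29·28 = 28420; W₃W₄ = 29·28·24 = 19488; W₄W₅ = 28·24·14 = 9408; W₅W₆ = 24·14·7 = 2352.
Length 3: W₁..W₃: k=1: 0+28420+36·35·28=63700; k=2: 36540+0+36·29·28=65772 → min 63700 | W₂..W₄: k=2: 0+19488+35·29·24=43848; k=3: 28420+0+35·28·24=51940 → min 43848 | W₃..W₅: k=3: 0+9408+29·28·14=20776; k=4: 19488+0+29·24·14=29232 → min 20776 | W₄..W₆: k=4: 0+2352+28·24·7=7056; k=5: 9408+0+28·14·7=12152 → min 7056.
Length 4: W₁..W₄: k=1: 0+43848+36·35·24=74088; k=2: 36540+19488+36·29·24=81084; k=3: 63700+0+36·28·24=87892 → min 74088 | W₂..W₅: k=2: 0+20776+35·29·14=34986; k=3: 28420+9408+35·28·14=51548; k=4: 43848+0+35·24·14=55608 → min 34986 | W₃..W₆: k=3: 0+7056+29·28·7=12740; k=4: 19488+2352+29·24·7=26712; k=5: 20776+0+29·14·7=23618 → min 12740.
Length 5: W₁..W₅: k=1: 0+34986+36·35·14=52626; k=2: 36540+20776+36·29·14=71932; k=3: 63700+9408+36·28·14=87220; k=4: 74088+0+36·24·14=86184 → min 52626 | W₂..W₆: k=2: 0+12740+35·29·7=19845; k=3: 28420+7056+35·28·7=42336; k=4: 43848+2352+35·24·7=52080; k=5: 34986+0+35·14·7=38416 → min 19845.
Length 6: W₁..W₆: k=1: 0+19845+36·35·7=28665; k=2: 36540+12740+36·29·7=56588; k=3: 63700+7056+36·28·7=77812; k=4: 74088+2352+36·24·7=82488; k=5: 52626+0+36·14·7=56154 → min 28665.
Optimal order: (W₁ × (W₂ × (W₃ × (W₄ × (W₅ × W₆))))) with cost 28665.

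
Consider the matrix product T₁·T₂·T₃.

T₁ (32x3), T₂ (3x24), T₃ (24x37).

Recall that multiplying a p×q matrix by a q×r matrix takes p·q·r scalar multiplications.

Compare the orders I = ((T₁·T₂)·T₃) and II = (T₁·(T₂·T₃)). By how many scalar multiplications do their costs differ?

24504

Order I = ((T₁·T₂)·T₃): (T₁·T₂): 32×3 by 3×24 → 32×24, cost 32·3·24 = 2304; ((T₁·T₂)·T₃): 32×24 by 24×37 → 32×37, cost 32·24·37 = 28416; cumulative 30720. Total 30720.
Order II = (T₁·(T₂·T₃)): (T₂·T₃): 3×24 by 24×37 → 3×37, cost 3·24·37 = 2664; (T₁·(T₂·T₃)): 32×3 by 3×37 → 32×37, cost 32·3·37 = 3552; cumulative 6216. Total 6216.
Difference: |30720 − 6216| = 24504.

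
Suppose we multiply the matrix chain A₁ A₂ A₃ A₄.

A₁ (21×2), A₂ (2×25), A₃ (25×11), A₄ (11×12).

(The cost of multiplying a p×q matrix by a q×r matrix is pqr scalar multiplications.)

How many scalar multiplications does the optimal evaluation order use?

1318

Adjacent pairs: A₁A₂ = 21·2·25 = 1050; A₂A₃ = 2·25·11 = 550; A₃A₄ = 25·11·12 = 3300.
Length 3: A₁..A₃: k=1: 0+550+21·2·11=1012; k=2: 1050+0+21·25·11=6825 → min 1012 | A₂..A₄: k=2: 0+3300+2·25·12=3900; k=3: 550+0+2·11·12=814 → min 814.
Length 4: A₁..A₄: k=1: 0+814+21·2·12=1318; k=2: 1050+3300+21·25·12=10650; k=3: 1012+0+21·11·12=3784 → min 1318.
Optimal order: (A₁ ((A₂ A₃) A₄)) with cost 1318.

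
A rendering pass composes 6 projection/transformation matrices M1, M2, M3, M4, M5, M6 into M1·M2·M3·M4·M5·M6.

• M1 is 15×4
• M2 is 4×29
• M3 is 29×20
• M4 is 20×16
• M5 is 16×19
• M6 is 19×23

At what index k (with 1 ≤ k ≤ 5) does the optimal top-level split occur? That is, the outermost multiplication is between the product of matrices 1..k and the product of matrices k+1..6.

Adjacent pairs: M1M2 = 15·4·29 = 1740; M2M3 = 4·29·20 = 2320; M3M4 = 29·20·16 = 9280; M4M5 = 20·16·19 = 6080; M5M6 = 16·19·23 = 6992.
Length 3: M1..M3: k=1: 0+2320+15·4·20=3520; k=2: 1740+0+15·29·20=10440 → min 3520 | M2..M4: k=2: 0+9280+4·29·16=11136; k=3: 2320+0+4·20·16=3600 → min 3600 | M3..M5: k=3: 0+6080+29·20·19=17100; k=4: 9280+0+29·16·19=18096 → min 17100 | M4..M6: k=4: 0+6992+20·16·23=14352; k=5: 6080+0+20·19·23=14820 → min 14352.
Length 4: M1..M4: k=1: 0+3600+15·4·16=4560; k=2: 1740+9280+15·29·16=17980; k=3: 3520+0+15·20·16=8320 → min 4560 | M2..M5: k=2: 0+17100+4·29·19=19304; k=3: 2320+6080+4·20·19=9920; k=4: 3600+0+4·16·19=4816 → min 4816 | M3..M6: k=3: 0+14352+29·20·23=27692; k=4: 9280+6992+29·16·23=26944; k=5: 17100+0+29·19·23=29773 → min 26944.
Length 5: M1..M5: k=1: 0+4816+15·4·19=5956; k=2: 1740+17100+15·29·19=27105; k=3: 3520+6080+15·20·19=15300; k=4: 4560+0+15·16·19=9120 → min 5956 | M2..M6: k=2: 0+26944+4·29·23=29612; k=3: 2320+14352+4·20·23=18512; k=4: 3600+6992+4·16·23=12064; k=5: 4816+0+4·19·23=6564 → min 6564.
Top-level splits: k=1: (M1..M1)·(M2..M6) → 0+6564+15·4·23 = 7944; k=2: (M1..M2)·(M3..M6) → 1740+26944+15·29·23 = 38689; k=3: (M1..M3)·(M4..M6) → 3520+14352+15·20·23 = 24772; k=4: (M1..M4)·(M5..M6) → 4560+6992+15·16·23 = 17072; k=5: (M1..M5)·(M6..M6) → 5956+0+15·19·23 = 12511.
Best split is after M1, i.e. k = 1.

1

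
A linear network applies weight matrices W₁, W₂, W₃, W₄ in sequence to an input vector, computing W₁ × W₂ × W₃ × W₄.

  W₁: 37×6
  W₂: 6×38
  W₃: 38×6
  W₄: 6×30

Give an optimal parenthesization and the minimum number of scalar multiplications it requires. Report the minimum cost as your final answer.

Adjacent pairs: W₁W₂ = 37·6·38 = 8436; W₂W₃ = 6·38·6 = 1368; W₃W₄ = 38·6·30 = 6840.
Length 3: W₁..W₃: k=1: 0+1368+37·6·6=2700; k=2: 8436+0+37·38·6=16872 → min 2700 | W₂..W₄: k=2: 0+6840+6·38·30=13680; k=3: 1368+0+6·6·30=2448 → min 2448.
Length 4: W₁..W₄: k=1: 0+2448+37·6·30=9108; k=2: 8436+6840+37·38·30=57456; k=3: 2700+0+37·6·30=9360 → min 9108.
Optimal parenthesization: (W₁ × ((W₂ × W₃) × W₄)) with cost 9108.

9108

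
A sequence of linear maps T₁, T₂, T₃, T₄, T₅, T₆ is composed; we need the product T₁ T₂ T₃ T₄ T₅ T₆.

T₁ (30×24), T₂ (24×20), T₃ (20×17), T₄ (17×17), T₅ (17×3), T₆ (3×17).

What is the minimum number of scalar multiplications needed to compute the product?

7017

Adjacent pairs: T₁T₂ = 30·24·20 = 14400; T₂T₃ = 24·20·17 = 8160; T₃T₄ = 20·17·17 = 5780; T₄T₅ = 17·17·3 = 867; T₅T₆ = 17·3·17 = 867.
Length 3: T₁..T₃: k=1: 0+8160+30·24·17=20400; k=2: 14400+0+30·20·17=24600 → min 20400 | T₂..T₄: k=2: 0+5780+24·20·17=13940; k=3: 8160+0+24·17·17=15096 → min 13940 | T₃..T₅: k=3: 0+867+20·17·3=1887; k=4: 5780+0+20·17·3=6800 → min 1887 | T₄..T₆: k=4: 0+867+17·17·17=5780; k=5: 867+0+17·3·17=1734 → min 1734.
Length 4: T₁..T₄: k=1: 0+13940+30·24·17=26180; k=2: 14400+5780+30·20·17=30380; k=3: 20400+0+30·17·17=29070 → min 26180 | T₂..T₅: k=2: 0+1887+24·20·3=3327; k=3: 8160+867+24·17·3=10251; k=4: 13940+0+24·17·3=15164 → min 3327 | T₃..T₆: k=3: 0+1734+20·17·17=7514; k=4: 5780+867+20·17·17=12427; k=5: 1887+0+20·3·17=2907 → min 2907.
Length 5: T₁..T₅: k=1: 0+3327+30·24·3=5487; k=2: 14400+1887+30·20·3=18087; k=3: 20400+867+30·17·3=22797; k=4: 26180+0+30·17·3=27710 → min 5487 | T₂..T₆: k=2: 0+2907+24·20·17=11067; k=3: 8160+1734+24·17·17=16830; k=4: 13940+867+24·17·17=21743; k=5: 3327+0+24·3·17=4551 → min 4551.
Length 6: T₁..T₆: k=1: 0+4551+30·24·17=16791; k=2: 14400+2907+30·20·17=27507; k=3: 20400+1734+30·17·17=30804; k=4: 26180+867+30·17·17=35717; k=5: 5487+0+30·3·17=7017 → min 7017.
Optimal order: ((T₁ (T₂ (T₃ (T₄ T₅)))) T₆) with cost 7017.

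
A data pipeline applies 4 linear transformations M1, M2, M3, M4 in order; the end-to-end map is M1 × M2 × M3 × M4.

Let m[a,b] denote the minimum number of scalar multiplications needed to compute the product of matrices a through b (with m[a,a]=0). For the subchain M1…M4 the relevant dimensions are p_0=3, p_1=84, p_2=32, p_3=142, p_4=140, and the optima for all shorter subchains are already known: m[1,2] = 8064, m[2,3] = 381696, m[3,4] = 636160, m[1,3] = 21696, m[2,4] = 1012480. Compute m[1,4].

m[1,4] = min over k∈[1,3] of m[1,k]+m[k+1,4]+p_{0}·p_k·p_{4}.
k=1: 0 + 1012480 + 3·84·140 = 1047760; k=2: 8064 + 636160 + 3·32·140 = 657664; k=3: 21696 + 0 + 3·142·140 = 81336.
Minimum: 81336 at k=3.

81336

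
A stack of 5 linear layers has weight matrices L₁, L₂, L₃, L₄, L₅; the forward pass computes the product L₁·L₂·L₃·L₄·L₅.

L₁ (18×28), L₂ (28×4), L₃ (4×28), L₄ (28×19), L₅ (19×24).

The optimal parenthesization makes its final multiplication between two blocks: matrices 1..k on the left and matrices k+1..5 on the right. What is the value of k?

2

Adjacent pairs: L₁L₂ = 18·28·4 = 2016; L₂L₃ = 28·4·28 = 3136; L₃L₄ = 4·28·19 = 2128; L₄L₅ = 28·19·24 = 12768.
Length 3: L₁..L₃: k=1: 0+3136+18·28·28=17248; k=2: 2016+0+18·4·28=4032 → min 4032 | L₂..L₄: k=2: 0+2128+28·4·19=4256; k=3: 3136+0+28·28·19=18032 → min 4256 | L₃..L₅: k=3: 0+12768+4·28·24=15456; k=4: 2128+0+4·19·24=3952 → min 3952.
Length 4: L₁..L₄: k=1: 0+4256+18·28·19=13832; k=2: 2016+2128+18·4·19=5512; k=3: 4032+0+18·28·19=13608 → min 5512 | L₂..L₅: k=2: 0+3952+28·4·24=6640; k=3: 3136+12768+28·28·24=34720; k=4: 4256+0+28·19·24=17024 → min 6640.
Top-level splits: k=1: (L₁..L₁)·(L₂..L₅) → 0+6640+18·28·24 = 18736; k=2: (L₁..L₂)·(L₃..L₅) → 2016+3952+18·4·24 = 7696; k=3: (L₁..L₃)·(L₄..L₅) → 4032+12768+18·28·24 = 28896; k=4: (L₁..L₄)·(L₅..L₅) → 5512+0+18·19·24 = 13720.
Best split is after L₂, i.e. k = 2.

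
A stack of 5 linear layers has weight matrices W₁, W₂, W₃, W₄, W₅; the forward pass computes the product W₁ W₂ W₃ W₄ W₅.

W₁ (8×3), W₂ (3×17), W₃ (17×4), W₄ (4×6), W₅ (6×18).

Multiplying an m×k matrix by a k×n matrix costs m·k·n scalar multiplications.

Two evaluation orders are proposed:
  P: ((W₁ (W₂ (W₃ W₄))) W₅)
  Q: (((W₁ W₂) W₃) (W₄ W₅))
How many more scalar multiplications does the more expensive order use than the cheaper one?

Order P = ((W₁ (W₂ (W₃ W₄))) W₅): (W₃ W₄): 17×4 by 4×6 → 17×6, cost 17·4·6 = 408; (W₂ (W₃ W₄)): 3×17 by 17×6 → 3×6, cost 3·17·6 = 306; cumulative 714; (W₁ (W₂ (W₃ W₄))): 8×3 by 3×6 → 8×6, cost 8·3·6 = 144; cumulative 858; ((W₁ (W₂ (W₃ W₄))) W₅): 8×6 by 6×18 → 8×18, cost 8·6·18 = 864; cumulative 1722. Total 1722.
Order Q = (((W₁ W₂) W₃) (W₄ W₅)): (W₁ W₂): 8×3 by 3×17 → 8×17, cost 8·3·17 = 408; ((W₁ W₂) W₃): 8×17 by 17×4 → 8×4, cost 8·17·4 = 544; cumulative 952; (W₄ W₅): 4×6 by 6×18 → 4×18, cost 4·6·18 = 432; (((W₁ W₂) W₃) (W₄ W₅)): 8×4 by 4×18 → 8×18, cost 8·4·18 = 576; cumulative 1960. Total 1960.
Difference: |1722 − 1960| = 238.

238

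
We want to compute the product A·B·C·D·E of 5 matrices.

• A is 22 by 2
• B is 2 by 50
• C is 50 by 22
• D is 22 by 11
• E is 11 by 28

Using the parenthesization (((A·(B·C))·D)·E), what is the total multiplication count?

15268

(B·C): 2×50 by 50×22 → 2×22, cost 2·50·22 = 2200
(A·(B·C)): 22×2 by 2×22 → 22×22, cost 22·2·22 = 968; cumulative 3168
((A·(B·C))·D): 22×22 by 22×11 → 22×11, cost 22·22·11 = 5324; cumulative 8492
(((A·(B·C))·D)·E): 22×11 by 11×28 → 22×28, cost 22·11·28 = 6776; cumulative 15268
Total: 15268 scalar multiplications.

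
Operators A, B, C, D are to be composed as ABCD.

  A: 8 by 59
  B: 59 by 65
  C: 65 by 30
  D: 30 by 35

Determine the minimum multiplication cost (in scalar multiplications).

Adjacent pairs: AB = 8·59·65 = 30680; BC = 59·65·30 = 115050; CD = 65·30·35 = 68250.
Length 3: A..C: k=1: 0+115050+8·59·30=129210; k=2: 30680+0+8·65·30=46280 → min 46280 | B..D: k=2: 0+68250+59·65·35=202475; k=3: 115050+0+59·30·35=177000 → min 177000.
Length 4: A..D: k=1: 0+177000+8·59·35=193520; k=2: 30680+68250+8·65·35=117130; k=3: 46280+0+8·30·35=54680 → min 54680.
Optimal order: (((AB)C)D) with cost 54680.

54680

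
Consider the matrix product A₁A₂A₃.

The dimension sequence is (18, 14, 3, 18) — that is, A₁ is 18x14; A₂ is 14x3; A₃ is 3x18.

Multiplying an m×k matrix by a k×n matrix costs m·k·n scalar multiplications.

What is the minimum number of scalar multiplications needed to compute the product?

Order (A₁(A₂A₃)): (A₂A₃): 14×3 by 3×18 → 14×18, cost 14·3·18 = 756; (A₁(A₂A₃)): 18×14 by 14×18 → 18×18, cost 18·14·18 = 4536; cumulative 5292. Total 5292.
Order ((A₁A₂)A₃): (A₁A₂): 18×14 by 14×3 → 18×3, cost 18·14·3 = 756; ((A₁A₂)A₃): 18×3 by 3×18 → 18×18, cost 18·3·18 = 972; cumulative 1728. Total 1728.
Minimum: 1728.

1728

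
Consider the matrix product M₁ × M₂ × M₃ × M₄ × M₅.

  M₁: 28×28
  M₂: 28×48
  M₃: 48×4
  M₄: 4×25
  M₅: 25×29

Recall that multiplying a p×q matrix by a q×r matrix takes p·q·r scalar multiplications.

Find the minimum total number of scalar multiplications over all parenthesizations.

14660

Adjacent pairs: M₁M₂ = 28·28·48 = 37632; M₂M₃ = 28·48·4 = 5376; M₃M₄ = 48·4·25 = 4800; M₄M₅ = 4·25·29 = 2900.
Length 3: M₁..M₃: k=1: 0+5376+28·28·4=8512; k=2: 37632+0+28·48·4=43008 → min 8512 | M₂..M₄: k=2: 0+4800+28·48·25=38400; k=3: 5376+0+28·4·25=8176 → min 8176 | M₃..M₅: k=3: 0+2900+48·4·29=8468; k=4: 4800+0+48·25·29=39600 → min 8468.
Length 4: M₁..M₄: k=1: 0+8176+28·28·25=27776; k=2: 37632+4800+28·48·25=76032; k=3: 8512+0+28·4·25=11312 → min 11312 | M₂..M₅: k=2: 0+8468+28·48·29=47444; k=3: 5376+2900+28·4·29=11524; k=4: 8176+0+28·25·29=28476 → min 11524.
Length 5: M₁..M₅: k=1: 0+11524+28·28·29=34260; k=2: 37632+8468+28·48·29=85076; k=3: 8512+2900+28·4·29=14660; k=4: 11312+0+28·25·29=31612 → min 14660.
Optimal order: ((M₁ × (M₂ × M₃)) × (M₄ × M₅)) with cost 14660.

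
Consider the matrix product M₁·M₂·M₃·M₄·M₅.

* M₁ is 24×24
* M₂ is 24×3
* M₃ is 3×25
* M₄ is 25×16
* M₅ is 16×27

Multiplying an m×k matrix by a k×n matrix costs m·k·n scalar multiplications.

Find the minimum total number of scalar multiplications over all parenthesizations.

Adjacent pairs: M₁M₂ = 24·24·3 = 1728; M₂M₃ = 24·3·25 = 1800; M₃M₄ = 3·25·16 = 1200; M₄M₅ = 25·16·27 = 10800.
Length 3: M₁..M₃: k=1: 0+1800+24·24·25=16200; k=2: 1728+0+24·3·25=3528 → min 3528 | M₂..M₄: k=2: 0+1200+24·3·16=2352; k=3: 1800+0+24·25·16=11400 → min 2352 | M₃..M₅: k=3: 0+10800+3·25·27=12825; k=4: 1200+0+3·16·27=2496 → min 2496.
Length 4: M₁..M₄: k=1: 0+2352+24·24·16=11568; k=2: 1728+1200+24·3·16=4080; k=3: 3528+0+24·25·16=13128 → min 4080 | M₂..M₅: k=2: 0+2496+24·3·27=4440; k=3: 1800+10800+24·25·27=28800; k=4: 2352+0+24·16·27=12720 → min 4440.
Length 5: M₁..M₅: k=1: 0+4440+24·24·27=19992; k=2: 1728+2496+24·3·27=6168; k=3: 3528+10800+24·25·27=30528; k=4: 4080+0+24·16·27=14448 → min 6168.
Optimal order: ((M₁·M₂)·((M₃·M₄)·M₅)) with cost 6168.

6168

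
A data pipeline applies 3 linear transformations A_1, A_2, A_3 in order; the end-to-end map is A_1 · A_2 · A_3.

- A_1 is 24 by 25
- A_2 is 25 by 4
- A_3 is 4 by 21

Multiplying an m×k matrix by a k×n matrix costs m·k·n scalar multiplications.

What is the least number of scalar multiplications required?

Order (A_1 · (A_2 · A_3)): (A_2 · A_3): 25×4 by 4×21 → 25×21, cost 25·4·21 = 2100; (A_1 · (A_2 · A_3)): 24×25 by 25×21 → 24×21, cost 24·25·21 = 12600; cumulative 14700. Total 14700.
Order ((A_1 · A_2) · A_3): (A_1 · A_2): 24×25 by 25×4 → 24×4, cost 24·25·4 = 2400; ((A_1 · A_2) · A_3): 24×4 by 4×21 → 24×21, cost 24·4·21 = 2016; cumulative 4416. Total 4416.
Minimum: 4416.

4416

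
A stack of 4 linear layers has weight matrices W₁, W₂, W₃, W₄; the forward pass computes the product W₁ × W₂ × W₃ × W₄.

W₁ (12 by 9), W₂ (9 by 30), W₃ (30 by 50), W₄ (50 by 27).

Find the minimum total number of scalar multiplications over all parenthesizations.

28566

Adjacent pairs: W₁W₂ = 12·9·30 = 3240; W₂W₃ = 9·30·50 = 13500; W₃W₄ = 30·50·27 = 40500.
Length 3: W₁..W₃: k=1: 0+13500+12·9·50=18900; k=2: 3240+0+12·30·50=21240 → min 18900 | W₂..W₄: k=2: 0+40500+9·30·27=47790; k=3: 13500+0+9·50·27=25650 → min 25650.
Length 4: W₁..W₄: k=1: 0+25650+12·9·27=28566; k=2: 3240+40500+12·30·27=53460; k=3: 18900+0+12·50·27=35100 → min 28566.
Optimal order: (W₁ × ((W₂ × W₃) × W₄)) with cost 28566.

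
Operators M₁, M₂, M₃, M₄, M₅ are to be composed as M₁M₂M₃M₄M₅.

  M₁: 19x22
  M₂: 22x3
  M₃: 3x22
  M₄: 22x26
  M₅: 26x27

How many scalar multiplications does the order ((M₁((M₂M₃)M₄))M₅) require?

(M₂M₃): 22×3 by 3×22 → 22×22, cost 22·3·22 = 1452
((M₂M₃)M₄): 22×22 by 22×26 → 22×26, cost 22·22·26 = 12584; cumulative 14036
(M₁((M₂M₃)M₄)): 19×22 by 22×26 → 19×26, cost 19·22·26 = 10868; cumulative 24904
((M₁((M₂M₃)M₄))M₅): 19×26 by 26×27 → 19×27, cost 19·26·27 = 13338; cumulative 38242
Total: 38242 scalar multiplications.

38242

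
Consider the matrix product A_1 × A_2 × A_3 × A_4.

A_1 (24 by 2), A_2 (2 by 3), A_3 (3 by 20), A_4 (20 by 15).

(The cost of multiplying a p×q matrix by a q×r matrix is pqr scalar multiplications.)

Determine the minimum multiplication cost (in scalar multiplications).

1440

Adjacent pairs: A_1A_2 = 24·2·3 = 144; A_2A_3 = 2·3·20 = 120; A_3A_4 = 3·20·15 = 900.
Length 3: A_1..A_3: k=1: 0+120+24·2·20=1080; k=2: 144+0+24·3·20=1584 → min 1080 | A_2..A_4: k=2: 0+900+2·3·15=990; k=3: 120+0+2·20·15=720 → min 720.
Length 4: A_1..A_4: k=1: 0+720+24·2·15=1440; k=2: 144+900+24·3·15=2124; k=3: 1080+0+24·20·15=8280 → min 1440.
Optimal order: (A_1 × ((A_2 × A_3) × A_4)) with cost 1440.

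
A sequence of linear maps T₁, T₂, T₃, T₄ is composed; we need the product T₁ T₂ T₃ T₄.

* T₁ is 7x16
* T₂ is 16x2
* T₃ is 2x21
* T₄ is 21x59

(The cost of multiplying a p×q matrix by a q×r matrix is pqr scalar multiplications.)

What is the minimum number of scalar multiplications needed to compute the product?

3528

Adjacent pairs: T₁T₂ = 7·16·2 = 224; T₂T₃ = 16·2·21 = 672; T₃T₄ = 2·21·59 = 2478.
Length 3: T₁..T₃: k=1: 0+672+7·16·21=3024; k=2: 224+0+7·2·21=518 → min 518 | T₂..T₄: k=2: 0+2478+16·2·59=4366; k=3: 672+0+16·21·59=20496 → min 4366.
Length 4: T₁..T₄: k=1: 0+4366+7·16·59=10974; k=2: 224+2478+7·2·59=3528; k=3: 518+0+7·21·59=9191 → min 3528.
Optimal order: ((T₁ T₂) (T₃ T₄)) with cost 3528.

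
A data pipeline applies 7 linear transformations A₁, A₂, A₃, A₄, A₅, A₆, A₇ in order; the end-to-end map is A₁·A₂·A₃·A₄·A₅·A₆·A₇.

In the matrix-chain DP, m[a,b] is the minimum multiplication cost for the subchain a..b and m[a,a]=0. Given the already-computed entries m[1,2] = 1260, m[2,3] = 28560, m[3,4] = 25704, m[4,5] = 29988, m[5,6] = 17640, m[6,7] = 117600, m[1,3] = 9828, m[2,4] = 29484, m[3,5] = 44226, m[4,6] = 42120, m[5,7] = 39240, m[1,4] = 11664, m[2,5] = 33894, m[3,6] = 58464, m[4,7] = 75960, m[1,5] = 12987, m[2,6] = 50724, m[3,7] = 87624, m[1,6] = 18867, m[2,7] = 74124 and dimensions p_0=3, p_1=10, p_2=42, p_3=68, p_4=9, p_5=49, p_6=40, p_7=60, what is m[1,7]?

m[1,7] = min over k∈[1,6] of m[1,k]+m[k+1,7]+p_{0}·p_k·p_{7}.
k=1: 0 + 74124 + 3·10·60 = 75924; k=2: 1260 + 87624 + 3·42·60 = 96444; k=3: 9828 + 75960 + 3·68·60 = 98028; k=4: 11664 + 39240 + 3·9·60 = 52524; k=5: 12987 + 117600 + 3·49·60 = 139407; k=6: 18867 + 0 + 3·40·60 = 26067.
Minimum: 26067 at k=6.

26067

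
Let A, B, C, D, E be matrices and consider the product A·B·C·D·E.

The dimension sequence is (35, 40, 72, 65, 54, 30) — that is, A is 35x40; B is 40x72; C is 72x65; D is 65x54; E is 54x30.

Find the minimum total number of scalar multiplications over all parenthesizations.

374100

Adjacent pairs: AB = 35·40·72 = 100800; BC = 40·72·65 = 187200; CD = 72·65·54 = 252720; DE = 65·54·30 = 105300.
Length 3: A..C: k=1: 0+187200+35·40·65=278200; k=2: 100800+0+35·72·65=264600 → min 264600 | B..D: k=2: 0+252720+40·72·54=408240; k=3: 187200+0+40·65·54=327600 → min 327600 | C..E: k=3: 0+105300+72·65·30=245700; k=4: 252720+0+72·54·30=369360 → min 245700.
Length 4: A..D: k=1: 0+327600+35·40·54=403200; k=2: 100800+252720+35·72·54=489600; k=3: 264600+0+35·65·54=387450 → min 387450 | B..E: k=2: 0+245700+40·72·30=332100; k=3: 187200+105300+40·65·30=370500; k=4: 327600+0+40·54·30=392400 → min 332100.
Length 5: A..E: k=1: 0+332100+35·40·30=374100; k=2: 100800+245700+35·72·30=422100; k=3: 264600+105300+35·65·30=438150; k=4: 387450+0+35·54·30=444150 → min 374100.
Optimal order: (A·(B·(C·(D·E)))) with cost 374100.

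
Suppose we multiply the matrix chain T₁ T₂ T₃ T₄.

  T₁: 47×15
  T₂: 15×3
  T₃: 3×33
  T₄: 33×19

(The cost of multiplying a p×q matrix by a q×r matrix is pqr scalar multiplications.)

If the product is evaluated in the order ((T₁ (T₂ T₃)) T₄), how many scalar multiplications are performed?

54219

(T₂ T₃): 15×3 by 3×33 → 15×33, cost 15·3·33 = 1485
(T₁ (T₂ T₃)): 47×15 by 15×33 → 47×33, cost 47·15·33 = 23265; cumulative 24750
((T₁ (T₂ T₃)) T₄): 47×33 by 33×19 → 47×19, cost 47·33·19 = 29469; cumulative 54219
Total: 54219 scalar multiplications.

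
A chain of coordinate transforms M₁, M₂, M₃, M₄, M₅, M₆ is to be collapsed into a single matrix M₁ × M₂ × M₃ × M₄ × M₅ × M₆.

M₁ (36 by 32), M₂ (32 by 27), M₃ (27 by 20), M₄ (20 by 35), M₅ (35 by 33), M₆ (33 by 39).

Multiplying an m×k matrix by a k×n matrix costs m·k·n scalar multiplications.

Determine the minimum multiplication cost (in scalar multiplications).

Adjacent pairs: M₁M₂ = 36·32·27 = 31104; M₂M₃ = 32·27·20 = 17280; M₃M₄ = 27·20·35 = 18900; M₄M₅ = 20·35·33 = 23100; M₅M₆ = 35·33·39 = 45045.
Length 3: M₁..M₃: k=1: 0+17280+36·32·20=40320; k=2: 31104+0+36·27·20=50544 → min 40320 | M₂..M₄: k=2: 0+18900+32·27·35=49140; k=3: 17280+0+32·20·35=39680 → min 39680 | M₃..M₅: k=3: 0+23100+27·20·33=40920; k=4: 18900+0+27·35·33=50085 → min 40920 | M₄..M₆: k=4: 0+45045+20·35·39=72345; k=5: 23100+0+20·33·39=48840 → min 48840.
Length 4: M₁..M₄: k=1: 0+39680+36·32·35=80000; k=2: 31104+18900+36·27·35=84024; k=3: 40320+0+36·20·35=65520 → min 65520 | M₂..M₅: k=2: 0+40920+32·27·33=69432; k=3: 17280+23100+32·20·33=61500; k=4: 39680+0+32·35·33=76640 → min 61500 | M₃..M₆: k=3: 0+48840+27·20·39=69900; k=4: 18900+45045+27·35·39=100800; k=5: 40920+0+27·33·39=75669 → min 69900.
Length 5: M₁..M₅: k=1: 0+61500+36·32·33=99516; k=2: 31104+40920+36·27·33=104100; k=3: 40320+23100+36·20·33=87180; k=4: 65520+0+36·35·33=107100 → min 87180 | M₂..M₆: k=2: 0+69900+32·27·39=103596; k=3: 17280+48840+32·20·39=91080; k=4: 39680+45045+32·35·39=128405; k=5: 61500+0+32·33·39=102684 → min 91080.
Length 6: M₁..M₆: k=1: 0+91080+36·32·39=136008; k=2: 31104+69900+36·27·39=138912; k=3: 40320+48840+36·20·39=117240; k=4: 65520+45045+36·35·39=159705; k=5: 87180+0+36·33·39=133512 → min 117240.
Optimal order: ((M₁ × (M₂ × M₃)) × ((M₄ × M₅) × M₆)) with cost 117240.

117240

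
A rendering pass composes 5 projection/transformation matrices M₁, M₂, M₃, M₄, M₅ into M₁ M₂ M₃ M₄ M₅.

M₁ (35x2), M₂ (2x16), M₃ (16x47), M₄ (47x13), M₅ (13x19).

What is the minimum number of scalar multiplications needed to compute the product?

4550

Adjacent pairs: M₁M₂ = 35·2·16 = 1120; M₂M₃ = 2·16·47 = 1504; M₃M₄ = 16·47·13 = 9776; M₄M₅ = 47·13·19 = 11609.
Length 3: M₁..M₃: k=1: 0+1504+35·2·47=4794; k=2: 1120+0+35·16·47=27440 → min 4794 | M₂..M₄: k=2: 0+9776+2·16·13=10192; k=3: 1504+0+2·47·13=2726 → min 2726 | M₃..M₅: k=3: 0+11609+16·47·19=25897; k=4: 9776+0+16·13·19=13728 → min 13728.
Length 4: M₁..M₄: k=1: 0+2726+35·2·13=3636; k=2: 1120+9776+35·16·13=18176; k=3: 4794+0+35·47·13=26179 → min 3636 | M₂..M₅: k=2: 0+13728+2·16·19=14336; k=3: 1504+11609+2·47·19=14899; k=4: 2726+0+2·13·19=3220 → min 3220.
Length 5: M₁..M₅: k=1: 0+3220+35·2·19=4550; k=2: 1120+13728+35·16·19=25488; k=3: 4794+11609+35·47·19=47658; k=4: 3636+0+35·13·19=12281 → min 4550.
Optimal order: (M₁ (((M₂ M₃) M₄) M₅)) with cost 4550.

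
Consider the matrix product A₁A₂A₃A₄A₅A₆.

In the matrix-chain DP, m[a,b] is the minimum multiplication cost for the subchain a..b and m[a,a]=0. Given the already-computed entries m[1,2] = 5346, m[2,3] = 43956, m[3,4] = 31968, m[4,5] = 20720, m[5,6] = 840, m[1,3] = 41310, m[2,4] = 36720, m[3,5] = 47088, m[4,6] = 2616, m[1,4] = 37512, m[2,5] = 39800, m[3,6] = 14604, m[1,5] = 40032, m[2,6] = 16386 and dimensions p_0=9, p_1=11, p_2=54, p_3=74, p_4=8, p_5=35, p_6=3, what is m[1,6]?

16683

m[1,6] = min over k∈[1,5] of m[1,k]+m[k+1,6]+p_{0}·p_k·p_{6}.
k=1: 0 + 16386 + 9·11·3 = 16683; k=2: 5346 + 14604 + 9·54·3 = 21408; k=3: 41310 + 2616 + 9·74·3 = 45924; k=4: 37512 + 840 + 9·8·3 = 38568; k=5: 40032 + 0 + 9·35·3 = 40977.
Minimum: 16683 at k=1.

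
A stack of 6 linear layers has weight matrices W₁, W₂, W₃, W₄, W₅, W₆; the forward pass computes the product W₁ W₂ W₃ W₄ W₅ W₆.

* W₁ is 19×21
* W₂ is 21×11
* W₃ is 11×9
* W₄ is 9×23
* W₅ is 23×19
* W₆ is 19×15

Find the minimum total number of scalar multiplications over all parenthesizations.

14733

Adjacent pairs: W₁W₂ = 19·21·11 = 4389; W₂W₃ = 21·11·9 = 2079; W₃W₄ = 11·9·23 = 2277; W₄W₅ = 9·23·19 = 3933; W₅W₆ = 23·19·15 = 6555.
Length 3: W₁..W₃: k=1: 0+2079+19·21·9=5670; k=2: 4389+0+19·11·9=6270 → min 5670 | W₂..W₄: k=2: 0+2277+21·11·23=7590; k=3: 2079+0+21·9·23=6426 → min 6426 | W₃..W₅: k=3: 0+3933+11·9·19=5814; k=4: 2277+0+11·23·19=7084 → min 5814 | W₄..W₆: k=4: 0+6555+9·23·15=9660; k=5: 3933+0+9·19·15=6498 → min 6498.
Length 4: W₁..W₄: k=1: 0+6426+19·21·23=15603; k=2: 4389+2277+19·11·23=11473; k=3: 5670+0+19·9·23=9603 → min 9603 | W₂..W₅: k=2: 0+5814+21·11·19=10203; k=3: 2079+3933+21·9·19=9603; k=4: 6426+0+21·23·19=15603 → min 9603 | W₃..W₆: k=3: 0+6498+11·9·15=7983; k=4: 2277+6555+11·23·15=12627; k=5: 5814+0+11·19·15=8949 → min 7983.
Length 5: W₁..W₅: k=1: 0+9603+19·21·19=17184; k=2: 4389+5814+19·11·19=14174; k=3: 5670+3933+19·9·19=12852; k=4: 9603+0+19·23·19=17906 → min 12852 | W₂..W₆: k=2: 0+7983+21·11·15=11448; k=3: 2079+6498+21·9·15=11412; k=4: 6426+6555+21·23·15=20226; k=5: 9603+0+21·19·15=15588 → min 11412.
Length 6: W₁..W₆: k=1: 0+11412+19·21·15=17397; k=2: 4389+7983+19·11·15=15507; k=3: 5670+6498+19·9·15=14733; k=4: 9603+6555+19·23·15=22713; k=5: 12852+0+19·19·15=18267 → min 14733.
Optimal order: ((W₁ (W₂ W₃)) ((W₄ W₅) W₆)) with cost 14733.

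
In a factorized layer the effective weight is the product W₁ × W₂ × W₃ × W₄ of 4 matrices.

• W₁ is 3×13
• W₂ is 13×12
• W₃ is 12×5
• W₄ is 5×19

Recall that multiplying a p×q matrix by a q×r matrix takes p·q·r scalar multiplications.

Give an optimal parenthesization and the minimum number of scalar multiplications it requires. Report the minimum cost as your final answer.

Adjacent pairs: W₁W₂ = 3·13·12 = 468; W₂W₃ = 13·12·5 = 780; W₃W₄ = 12·5·19 = 1140.
Length 3: W₁..W₃: k=1: 0+780+3·13·5=975; k=2: 468+0+3·12·5=648 → min 648 | W₂..W₄: k=2: 0+1140+13·12·19=4104; k=3: 780+0+13·5·19=2015 → min 2015.
Length 4: W₁..W₄: k=1: 0+2015+3·13·19=2756; k=2: 468+1140+3·12·19=2292; k=3: 648+0+3·5·19=933 → min 933.
Optimal parenthesization: (((W₁ × W₂) × W₃) × W₄) with cost 933.

933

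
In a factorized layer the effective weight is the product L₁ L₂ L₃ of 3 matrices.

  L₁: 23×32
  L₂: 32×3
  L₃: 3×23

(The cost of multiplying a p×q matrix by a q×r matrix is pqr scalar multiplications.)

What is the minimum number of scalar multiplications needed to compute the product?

Order (L₁ (L₂ L₃)): (L₂ L₃): 32×3 by 3×23 → 32×23, cost 32·3·23 = 2208; (L₁ (L₂ L₃)): 23×32 by 32×23 → 23×23, cost 23·32·23 = 16928; cumulative 19136. Total 19136.
Order ((L₁ L₂) L₃): (L₁ L₂): 23×32 by 32×3 → 23×3, cost 23·32·3 = 2208; ((L₁ L₂) L₃): 23×3 by 3×23 → 23×23, cost 23·3·23 = 1587; cumulative 3795. Total 3795.
Minimum: 3795.

3795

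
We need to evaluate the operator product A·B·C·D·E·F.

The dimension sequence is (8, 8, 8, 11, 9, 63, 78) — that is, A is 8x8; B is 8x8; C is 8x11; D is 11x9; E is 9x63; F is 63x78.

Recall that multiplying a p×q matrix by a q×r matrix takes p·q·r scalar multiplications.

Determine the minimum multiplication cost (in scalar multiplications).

Adjacent pairs: AB = 8·8·8 = 512; BC = 8·8·11 = 704; CD = 8·11·9 = 792; DE = 11·9·63 = 6237; EF = 9·63·78 = 44226.
Length 3: A..C: k=1: 0+704+8·8·11=1408; k=2: 512+0+8·8·11=1216 → min 1216 | B..D: k=2: 0+792+8·8·9=1368; k=3: 704+0+8·11·9=1496 → min 1368 | C..E: k=3: 0+6237+8·11·63=11781; k=4: 792+0+8·9·63=5328 → min 5328 | D..F: k=4: 0+44226+11·9·78=51948; k=5: 6237+0+11·63·78=60291 → min 51948.
Length 4: A..D: k=1: 0+1368+8·8·9=1944; k=2: 512+792+8·8·9=1880; k=3: 1216+0+8·11·9=2008 → min 1880 | B..E: k=2: 0+5328+8·8·63=9360; k=3: 704+6237+8·11·63=12485; k=4: 1368+0+8·9·63=5904 → min 5904 | C..F: k=3: 0+51948+8·11·78=58812; k=4: 792+44226+8·9·78=50634; k=5: 5328+0+8·63·78=44640 → min 44640.
Length 5: A..E: k=1: 0+5904+8·8·63=9936; k=2: 512+5328+8·8·63=9872; k=3: 1216+6237+8·11·63=12997; k=4: 1880+0+8·9·63=6416 → min 6416 | B..F: k=2: 0+44640+8·8·78=49632; k=3: 704+51948+8·11·78=59516; k=4: 1368+44226+8·9·78=51210; k=5: 5904+0+8·63·78=45216 → min 45216.
Length 6: A..F: k=1: 0+45216+8·8·78=50208; k=2: 512+44640+8·8·78=50144; k=3: 1216+51948+8·11·78=60028; k=4: 1880+44226+8·9·78=51722; k=5: 6416+0+8·63·78=45728 → min 45728.
Optimal order: ((((A·B)·(C·D))·E)·F) with cost 45728.

45728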